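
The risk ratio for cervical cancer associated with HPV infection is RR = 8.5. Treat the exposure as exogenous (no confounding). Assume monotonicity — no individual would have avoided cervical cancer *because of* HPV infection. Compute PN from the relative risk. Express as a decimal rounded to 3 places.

PN ≈ 0.882

Under exogeneity and monotonicity, PN = (RR − 1) / RR = 1 − 1/RR.
PN = (8.5 − 1) / 8.5 = 7.5 / 8.5 ≈ 0.8824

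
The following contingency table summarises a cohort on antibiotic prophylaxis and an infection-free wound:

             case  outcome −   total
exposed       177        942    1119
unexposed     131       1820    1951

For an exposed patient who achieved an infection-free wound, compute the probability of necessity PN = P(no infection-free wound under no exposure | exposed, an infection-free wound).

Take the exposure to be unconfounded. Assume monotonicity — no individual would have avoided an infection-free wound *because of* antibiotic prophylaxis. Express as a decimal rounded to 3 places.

PN ≈ 0.576

p₁ = P(outcome | exposed) = 177/1119 = 0.15818
p₀ = P(outcome | unexposed) = 131/1951 = 0.067145
Under exogeneity and monotonicity, PN = (p₁ − p₀) / p₁.
PN = (0.15818 − 0.067145) / 0.15818 = 0.091032 / 0.15818 ≈ 0.5755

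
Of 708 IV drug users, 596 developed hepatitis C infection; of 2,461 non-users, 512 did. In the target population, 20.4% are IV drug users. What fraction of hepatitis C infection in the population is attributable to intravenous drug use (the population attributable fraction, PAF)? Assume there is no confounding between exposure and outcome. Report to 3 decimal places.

PAF ≈ 0.383

p₁ = P(outcome | exposed) = 596/708 = 0.84181
p₀ = P(outcome | unexposed) = 512/2461 = 0.20805
Overall risk P(Y=1) = π·p₁ + (1−π)·p₀ = 0.204×0.84181 + 0.796×0.20805 = 0.33733.
Under exogeneity, PAF = [P(Y=1) − p₀] / P(Y=1).
PAF = (0.33733 − 0.20805) / 0.33733 ≈ 0.3833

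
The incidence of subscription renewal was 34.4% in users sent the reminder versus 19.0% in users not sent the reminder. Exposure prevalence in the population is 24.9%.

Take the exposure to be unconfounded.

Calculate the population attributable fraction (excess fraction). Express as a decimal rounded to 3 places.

PAF ≈ 0.168

p₁ = 0.344, p₀ = 0.19.
Overall risk P(Y=1) = π·p₁ + (1−π)·p₀ = 0.249×0.344 + 0.751×0.19 = 0.22835.
Under exogeneity, PAF = [P(Y=1) − p₀] / P(Y=1).
PAF = (0.22835 − 0.19) / 0.22835 ≈ 0.1679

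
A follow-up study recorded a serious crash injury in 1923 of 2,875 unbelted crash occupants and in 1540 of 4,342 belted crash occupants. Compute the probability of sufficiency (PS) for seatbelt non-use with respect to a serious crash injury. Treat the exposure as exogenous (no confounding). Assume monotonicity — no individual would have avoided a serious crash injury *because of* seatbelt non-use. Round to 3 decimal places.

PS ≈ 0.487

p₁ = P(outcome | exposed) = 1923/2875 = 0.66887
p₀ = P(outcome | unexposed) = 1540/4342 = 0.35468
Under exogeneity and monotonicity, PS = (p₁ − p₀) / (1 − p₀).
PS = (0.66887 − 0.35468) / (1 − 0.35468) = 0.31419 / 0.64532 ≈ 0.4869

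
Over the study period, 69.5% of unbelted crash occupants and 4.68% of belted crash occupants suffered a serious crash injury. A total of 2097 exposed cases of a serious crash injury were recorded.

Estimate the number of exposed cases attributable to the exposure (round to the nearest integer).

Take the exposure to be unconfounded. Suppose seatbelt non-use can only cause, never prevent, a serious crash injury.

about 1956 cases

p₁ = 0.695, p₀ = 0.0468.
PN = (p₁ − p₀)/p₁ = (0.695 − 0.0468) / 0.695 ≈ 0.93266.
Attributable cases ≈ PN × (exposed cases) = 0.93266 × 2097 ≈ 1955.79.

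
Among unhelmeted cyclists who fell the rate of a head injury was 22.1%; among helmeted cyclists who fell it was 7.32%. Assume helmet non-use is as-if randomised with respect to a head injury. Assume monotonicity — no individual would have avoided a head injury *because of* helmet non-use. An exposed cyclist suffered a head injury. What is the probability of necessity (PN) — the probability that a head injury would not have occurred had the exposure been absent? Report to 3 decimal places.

p₁ = 0.221, p₀ = 0.0732.
Under exogeneity and monotonicity, PN = (p₁ − p₀) / p₁.
PN = (0.221 − 0.0732) / 0.221 = 0.1478 / 0.221 ≈ 0.6688

PN ≈ 0.669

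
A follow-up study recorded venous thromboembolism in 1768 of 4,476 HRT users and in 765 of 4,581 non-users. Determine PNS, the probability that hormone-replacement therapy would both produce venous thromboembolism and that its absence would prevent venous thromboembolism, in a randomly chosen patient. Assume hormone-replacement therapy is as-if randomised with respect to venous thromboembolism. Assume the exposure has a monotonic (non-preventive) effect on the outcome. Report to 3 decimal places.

p₁ = P(outcome | exposed) = 1768/4476 = 0.395
p₀ = P(outcome | unexposed) = 765/4581 = 0.16699
Under exogeneity and monotonicity, PNS = p₁ − p₀.
PNS = 0.395 − 0.16699 = 0.228

PNS ≈ 0.228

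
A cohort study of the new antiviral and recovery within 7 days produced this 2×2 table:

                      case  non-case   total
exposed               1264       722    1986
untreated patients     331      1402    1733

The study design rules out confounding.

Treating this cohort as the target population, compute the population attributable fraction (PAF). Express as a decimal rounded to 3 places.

PAF ≈ 0.555

p₁ = P(outcome | exposed) = 1264/1986 = 0.63646
p₀ = P(outcome | unexposed) = 331/1733 = 0.191
Exposure prevalence π = 1986/3719 = 0.53401; overall risk P(Y=1) = 0.42888.
Under exogeneity, PAF = [P(Y=1) − p₀]/P(Y=1).
PAF = (0.42888 − 0.191) / 0.42888 ≈ 0.5547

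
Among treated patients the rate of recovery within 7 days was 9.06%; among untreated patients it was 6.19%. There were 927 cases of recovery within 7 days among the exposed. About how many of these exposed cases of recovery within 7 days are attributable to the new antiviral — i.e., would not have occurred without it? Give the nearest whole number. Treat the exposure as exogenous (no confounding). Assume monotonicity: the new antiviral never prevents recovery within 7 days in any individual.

about 294 cases

p₁ = 0.0906, p₀ = 0.0619.
PN = (p₁ − p₀)/p₁ = (0.0906 − 0.0619) / 0.0906 ≈ 0.31678.
Attributable cases ≈ PN × (exposed cases) = 0.31678 × 927 ≈ 293.65.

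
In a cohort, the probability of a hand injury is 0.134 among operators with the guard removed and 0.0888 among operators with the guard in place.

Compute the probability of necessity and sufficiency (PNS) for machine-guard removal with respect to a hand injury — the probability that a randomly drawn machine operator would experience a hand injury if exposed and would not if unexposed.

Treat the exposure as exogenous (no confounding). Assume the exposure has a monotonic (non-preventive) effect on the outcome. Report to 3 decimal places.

PNS ≈ 0.045

Let p₁ = 0.134, p₀ = 0.0888.
Under exogeneity and monotonicity, PNS = p₁ − p₀.
PNS = 0.134 − 0.0888 = 0.0452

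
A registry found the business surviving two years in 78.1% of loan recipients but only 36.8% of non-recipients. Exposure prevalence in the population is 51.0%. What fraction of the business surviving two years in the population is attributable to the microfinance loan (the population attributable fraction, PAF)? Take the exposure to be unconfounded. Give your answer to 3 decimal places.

PAF ≈ 0.364

p₁ = 0.781, p₀ = 0.368.
Overall risk P(Y=1) = π·p₁ + (1−π)·p₀ = 0.51×0.781 + 0.49×0.368 = 0.57863.
Under exogeneity, PAF = [P(Y=1) − p₀] / P(Y=1).
PAF = (0.57863 − 0.368) / 0.57863 ≈ 0.3640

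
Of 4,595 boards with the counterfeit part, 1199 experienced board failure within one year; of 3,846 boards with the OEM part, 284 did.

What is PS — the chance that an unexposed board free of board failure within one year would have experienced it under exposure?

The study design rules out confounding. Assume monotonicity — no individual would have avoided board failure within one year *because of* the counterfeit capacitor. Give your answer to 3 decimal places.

p₁ = P(outcome | exposed) = 1199/4595 = 0.26094
p₀ = P(outcome | unexposed) = 284/3846 = 0.073843
Under exogeneity and monotonicity, PS = (p₁ − p₀) / (1 − p₀).
PS = (0.26094 − 0.073843) / (1 − 0.073843) = 0.18709 / 0.92616 ≈ 0.2020

PS ≈ 0.202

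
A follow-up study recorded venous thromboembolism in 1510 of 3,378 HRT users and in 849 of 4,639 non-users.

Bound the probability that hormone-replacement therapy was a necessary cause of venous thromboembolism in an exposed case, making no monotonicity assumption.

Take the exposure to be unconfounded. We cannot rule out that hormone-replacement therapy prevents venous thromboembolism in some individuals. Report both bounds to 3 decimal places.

0.591 ≤ PN ≤ 1.000

p₁ = P(outcome | exposed) = 1510/3378 = 0.44701
p₀ = P(outcome | unexposed) = 849/4639 = 0.18301
Under exogeneity alone the bounds on PN are max{0,(p₁−p₀)/p₁} ≤ PN ≤ min{1,(1−p₀)/p₁}.
  lower = (p₁ − p₀)/p₁ = 0.264 / 0.44701 ≈ 0.5906
  upper = min{1, (1 − p₀)/p₁} = 0.81699 / 0.44701 ≈ 1.8277 → capped at 1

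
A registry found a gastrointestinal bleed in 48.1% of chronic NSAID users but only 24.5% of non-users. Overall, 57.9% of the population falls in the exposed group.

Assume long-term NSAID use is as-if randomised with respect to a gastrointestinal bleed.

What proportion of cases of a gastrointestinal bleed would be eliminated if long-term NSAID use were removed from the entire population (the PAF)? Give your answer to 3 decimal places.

PAF ≈ 0.358

p₁ = 0.481, p₀ = 0.245.
Overall risk P(Y=1) = π·p₁ + (1−π)·p₀ = 0.579×0.481 + 0.421×0.245 = 0.38164.
Under exogeneity, PAF = [P(Y=1) − p₀] / P(Y=1).
PAF = (0.38164 − 0.245) / 0.38164 ≈ 0.3580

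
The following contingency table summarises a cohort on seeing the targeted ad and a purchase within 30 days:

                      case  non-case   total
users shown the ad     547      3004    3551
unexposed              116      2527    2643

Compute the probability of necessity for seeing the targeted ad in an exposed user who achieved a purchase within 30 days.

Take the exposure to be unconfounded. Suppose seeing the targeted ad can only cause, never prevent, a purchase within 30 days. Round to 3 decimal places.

p₁ = P(outcome | exposed) = 547/3551 = 0.15404
p₀ = P(outcome | unexposed) = 116/2643 = 0.04389
Under exogeneity and monotonicity, PN = (p₁ − p₀) / p₁.
PN = (0.15404 − 0.04389) / 0.15404 = 0.11015 / 0.15404 ≈ 0.7151

PN ≈ 0.715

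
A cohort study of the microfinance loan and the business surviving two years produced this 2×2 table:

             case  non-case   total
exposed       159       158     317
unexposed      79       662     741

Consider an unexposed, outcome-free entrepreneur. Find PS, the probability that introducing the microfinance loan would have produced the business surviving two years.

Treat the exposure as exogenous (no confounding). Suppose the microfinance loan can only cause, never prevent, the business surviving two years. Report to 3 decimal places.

PS ≈ 0.442

p₁ = P(outcome | exposed) = 159/317 = 0.50158
p₀ = P(outcome | unexposed) = 79/741 = 0.10661
Under exogeneity and monotonicity, PS = (p₁ − p₀)/(1 − p₀).
PS = (0.50158 − 0.10661) / 0.89339 ≈ 0.4421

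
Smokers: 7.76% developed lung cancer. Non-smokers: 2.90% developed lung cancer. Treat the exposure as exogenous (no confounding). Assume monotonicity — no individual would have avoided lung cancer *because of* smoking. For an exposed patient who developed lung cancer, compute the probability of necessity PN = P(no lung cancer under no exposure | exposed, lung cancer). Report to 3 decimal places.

PN ≈ 0.626

p₁ = 0.0776, p₀ = 0.029.
Under exogeneity and monotonicity, PN = (p₁ − p₀) / p₁.
PN = (0.0776 − 0.029) / 0.0776 = 0.0486 / 0.0776 ≈ 0.6263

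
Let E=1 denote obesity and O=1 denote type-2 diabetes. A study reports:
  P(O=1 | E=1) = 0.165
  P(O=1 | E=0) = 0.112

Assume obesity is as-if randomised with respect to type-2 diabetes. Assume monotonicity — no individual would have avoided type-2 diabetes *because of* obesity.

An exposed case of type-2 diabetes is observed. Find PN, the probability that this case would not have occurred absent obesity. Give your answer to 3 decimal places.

PN ≈ 0.321

Let p₁ = 0.165, p₀ = 0.112.
Under exogeneity and monotonicity, PN = (p₁ − p₀) / p₁.
PN = (0.165 − 0.112) / 0.165 = 0.053 / 0.165 ≈ 0.3212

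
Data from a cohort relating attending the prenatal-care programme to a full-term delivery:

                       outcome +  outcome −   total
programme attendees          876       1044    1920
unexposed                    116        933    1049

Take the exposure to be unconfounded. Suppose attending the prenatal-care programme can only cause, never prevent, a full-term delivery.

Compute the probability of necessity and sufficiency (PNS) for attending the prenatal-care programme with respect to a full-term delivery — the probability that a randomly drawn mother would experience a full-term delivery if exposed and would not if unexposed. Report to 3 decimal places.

PNS ≈ 0.346

p₁ = P(outcome | exposed) = 876/1920 = 0.45625
p₀ = P(outcome | unexposed) = 116/1049 = 0.11058
Under exogeneity and monotonicity, PNS = p₁ − p₀.
PNS = 0.45625 − 0.11058 = 0.34567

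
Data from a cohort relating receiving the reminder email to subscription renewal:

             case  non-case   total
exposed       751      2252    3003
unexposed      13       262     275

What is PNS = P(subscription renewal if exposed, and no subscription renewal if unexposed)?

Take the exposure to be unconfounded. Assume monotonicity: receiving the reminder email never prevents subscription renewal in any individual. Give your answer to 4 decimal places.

p₁ = P(outcome | exposed) = 751/3003 = 0.25008
p₀ = P(outcome | unexposed) = 13/275 = 0.047273
Under exogeneity and monotonicity, PNS = p₁ − p₀.
PNS = 0.25008 − 0.047273 = 0.20281

PNS ≈ 0.2028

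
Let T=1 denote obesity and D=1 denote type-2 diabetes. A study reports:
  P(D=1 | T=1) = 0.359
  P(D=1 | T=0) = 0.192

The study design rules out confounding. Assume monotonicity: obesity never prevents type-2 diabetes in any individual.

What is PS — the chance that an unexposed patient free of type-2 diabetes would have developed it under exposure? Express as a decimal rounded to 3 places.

Let p₁ = 0.359, p₀ = 0.192.
Under exogeneity and monotonicity, PS = (p₁ − p₀) / (1 − p₀).
PS = (0.359 − 0.192) / (1 − 0.192) = 0.167 / 0.808 ≈ 0.2067

PS ≈ 0.207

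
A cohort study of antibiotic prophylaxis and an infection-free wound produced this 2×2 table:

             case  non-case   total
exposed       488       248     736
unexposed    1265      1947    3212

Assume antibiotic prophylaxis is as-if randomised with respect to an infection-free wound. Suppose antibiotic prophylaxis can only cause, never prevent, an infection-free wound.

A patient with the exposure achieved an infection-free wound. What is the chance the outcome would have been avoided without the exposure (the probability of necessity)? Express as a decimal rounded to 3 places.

PN ≈ 0.406

p₁ = P(outcome | exposed) = 488/736 = 0.66304
p₀ = P(outcome | unexposed) = 1265/3212 = 0.39384
Under exogeneity and monotonicity, PN = (p₁ − p₀)/p₁.
PN = (0.66304 − 0.39384) / 0.66304 ≈ 0.4060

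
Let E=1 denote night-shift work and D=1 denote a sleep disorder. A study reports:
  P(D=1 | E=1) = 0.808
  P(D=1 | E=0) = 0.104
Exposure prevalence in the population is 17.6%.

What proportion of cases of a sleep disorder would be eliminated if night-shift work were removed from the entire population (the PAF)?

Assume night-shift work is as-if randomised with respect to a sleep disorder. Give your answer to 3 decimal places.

PAF ≈ 0.544

Let p₁ = 0.808, p₀ = 0.104.
Overall risk P(Y=1) = π·p₁ + (1−π)·p₀ = 0.176×0.808 + 0.824×0.104 = 0.2279.
Under exogeneity, PAF = [P(Y=1) − p₀] / P(Y=1).
PAF = (0.2279 − 0.104) / 0.2279 ≈ 0.5437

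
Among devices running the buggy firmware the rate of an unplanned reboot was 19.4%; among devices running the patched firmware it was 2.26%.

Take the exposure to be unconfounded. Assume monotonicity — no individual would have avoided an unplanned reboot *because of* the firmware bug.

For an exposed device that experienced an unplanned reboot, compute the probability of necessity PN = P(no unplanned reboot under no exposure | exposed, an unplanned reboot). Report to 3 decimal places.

PN ≈ 0.884

p₁ = 0.194, p₀ = 0.0226.
Under exogeneity and monotonicity, PN = (p₁ − p₀) / p₁.
PN = (0.194 − 0.0226) / 0.194 = 0.1714 / 0.194 ≈ 0.8835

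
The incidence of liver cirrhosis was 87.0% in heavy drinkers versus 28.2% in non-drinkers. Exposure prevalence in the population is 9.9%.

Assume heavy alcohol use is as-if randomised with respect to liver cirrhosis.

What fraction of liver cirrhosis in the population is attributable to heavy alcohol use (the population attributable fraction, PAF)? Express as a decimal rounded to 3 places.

p₁ = 0.87, p₀ = 0.282.
Overall risk P(Y=1) = π·p₁ + (1−π)·p₀ = 0.099×0.87 + 0.901×0.282 = 0.34021.
Under exogeneity, PAF = [P(Y=1) − p₀] / P(Y=1).
PAF = (0.34021 − 0.282) / 0.34021 ≈ 0.1711

PAF ≈ 0.171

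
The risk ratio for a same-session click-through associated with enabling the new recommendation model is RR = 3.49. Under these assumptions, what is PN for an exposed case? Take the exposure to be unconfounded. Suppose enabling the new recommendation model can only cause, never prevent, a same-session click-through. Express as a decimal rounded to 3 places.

Under exogeneity and monotonicity, PN = (RR − 1) / RR = 1 − 1/RR.
PN = (3.49 − 1) / 3.49 = 2.49 / 3.49 ≈ 0.7135

PN ≈ 0.713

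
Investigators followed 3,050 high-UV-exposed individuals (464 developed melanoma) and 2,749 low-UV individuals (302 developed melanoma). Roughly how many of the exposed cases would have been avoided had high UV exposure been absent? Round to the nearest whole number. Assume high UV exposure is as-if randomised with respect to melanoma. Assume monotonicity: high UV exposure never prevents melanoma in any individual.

about 129 cases

p₁ = P(outcome | exposed) = 464/3050 = 0.15213
p₀ = P(outcome | unexposed) = 302/2749 = 0.10986
PN = (p₁ − p₀)/p₁ = (0.15213 − 0.10986) / 0.15213 ≈ 0.27787.
Attributable cases ≈ PN × (exposed cases) = 0.27787 × 464 ≈ 128.93.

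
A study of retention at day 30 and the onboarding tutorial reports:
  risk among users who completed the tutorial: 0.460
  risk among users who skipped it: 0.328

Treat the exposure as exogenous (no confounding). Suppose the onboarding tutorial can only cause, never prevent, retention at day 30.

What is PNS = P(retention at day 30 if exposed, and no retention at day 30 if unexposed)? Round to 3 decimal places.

PNS ≈ 0.132

Let p₁ = 0.46, p₀ = 0.328.
Under exogeneity and monotonicity, PNS = p₁ − p₀.
PNS = 0.46 − 0.328 = 0.132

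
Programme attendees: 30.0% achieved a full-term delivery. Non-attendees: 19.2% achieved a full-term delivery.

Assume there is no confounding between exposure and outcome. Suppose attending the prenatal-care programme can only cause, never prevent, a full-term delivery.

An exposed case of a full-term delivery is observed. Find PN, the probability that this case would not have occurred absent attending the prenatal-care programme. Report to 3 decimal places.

PN ≈ 0.360

p₁ = 0.3, p₀ = 0.192.
Under exogeneity and monotonicity, PN = (p₁ − p₀) / p₁.
PN = (0.3 − 0.192) / 0.3 = 0.108 / 0.3 ≈ 0.3600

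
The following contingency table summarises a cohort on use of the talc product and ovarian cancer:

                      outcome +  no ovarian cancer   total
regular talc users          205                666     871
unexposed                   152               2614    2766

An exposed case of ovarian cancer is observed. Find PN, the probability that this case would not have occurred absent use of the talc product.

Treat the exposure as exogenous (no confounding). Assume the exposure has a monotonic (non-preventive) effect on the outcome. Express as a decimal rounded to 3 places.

p₁ = P(outcome | exposed) = 205/871 = 0.23536
p₀ = P(outcome | unexposed) = 152/2766 = 0.054953
Under exogeneity and monotonicity, PN = (p₁ − p₀)/p₁.
PN = (0.23536 − 0.054953) / 0.23536 ≈ 0.7665

PN ≈ 0.767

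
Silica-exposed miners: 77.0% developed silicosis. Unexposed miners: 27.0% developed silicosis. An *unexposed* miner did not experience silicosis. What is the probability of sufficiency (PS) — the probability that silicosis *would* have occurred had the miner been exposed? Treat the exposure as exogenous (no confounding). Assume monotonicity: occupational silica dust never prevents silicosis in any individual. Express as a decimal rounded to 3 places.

PS ≈ 0.685

p₁ = 0.77, p₀ = 0.27.
Under exogeneity and monotonicity, PS = (p₁ − p₀) / (1 − p₀).
PS = (0.77 − 0.27) / (1 − 0.27) = 0.5 / 0.73 ≈ 0.6849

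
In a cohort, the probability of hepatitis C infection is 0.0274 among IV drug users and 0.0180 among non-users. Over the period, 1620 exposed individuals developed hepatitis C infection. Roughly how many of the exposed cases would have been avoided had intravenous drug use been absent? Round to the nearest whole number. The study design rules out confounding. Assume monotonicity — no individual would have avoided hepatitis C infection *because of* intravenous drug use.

Let p₁ = 0.0274, p₀ = 0.018.
PN = (p₁ − p₀)/p₁ = (0.0274 − 0.018) / 0.0274 ≈ 0.34307.
Attributable cases ≈ PN × (exposed cases) = 0.34307 × 1620 ≈ 555.77.

about 556 cases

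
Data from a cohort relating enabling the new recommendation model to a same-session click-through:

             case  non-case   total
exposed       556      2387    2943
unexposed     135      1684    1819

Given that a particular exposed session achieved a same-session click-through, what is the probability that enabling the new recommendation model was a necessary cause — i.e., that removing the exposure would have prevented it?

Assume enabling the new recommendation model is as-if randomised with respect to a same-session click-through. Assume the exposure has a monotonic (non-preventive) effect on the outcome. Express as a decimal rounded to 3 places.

PN ≈ 0.607

p₁ = P(outcome | exposed) = 556/2943 = 0.18892
p₀ = P(outcome | unexposed) = 135/1819 = 0.074217
Under exogeneity and monotonicity, PN = (p₁ − p₀)/p₁.
PN = (0.18892 − 0.074217) / 0.18892 ≈ 0.6072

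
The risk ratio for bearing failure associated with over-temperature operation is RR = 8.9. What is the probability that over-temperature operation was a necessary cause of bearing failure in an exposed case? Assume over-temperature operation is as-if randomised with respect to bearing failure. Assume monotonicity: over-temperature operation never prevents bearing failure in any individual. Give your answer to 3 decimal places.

PN ≈ 0.888

Under exogeneity and monotonicity, PN = (RR − 1) / RR = 1 − 1/RR.
PN = (8.9 − 1) / 8.9 = 7.9 / 8.9 ≈ 0.8876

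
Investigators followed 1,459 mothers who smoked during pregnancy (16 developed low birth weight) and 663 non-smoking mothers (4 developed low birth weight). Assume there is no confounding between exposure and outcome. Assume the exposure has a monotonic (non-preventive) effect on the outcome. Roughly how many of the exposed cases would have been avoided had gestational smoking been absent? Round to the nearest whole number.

p₁ = P(outcome | exposed) = 16/1459 = 0.010966
p₀ = P(outcome | unexposed) = 4/663 = 0.0060332
PN = (p₁ − p₀)/p₁ = (0.010966 − 0.0060332) / 0.010966 ≈ 0.44985.
Attributable cases ≈ PN × (exposed cases) = 0.44985 × 16 ≈ 7.20.

about 7 cases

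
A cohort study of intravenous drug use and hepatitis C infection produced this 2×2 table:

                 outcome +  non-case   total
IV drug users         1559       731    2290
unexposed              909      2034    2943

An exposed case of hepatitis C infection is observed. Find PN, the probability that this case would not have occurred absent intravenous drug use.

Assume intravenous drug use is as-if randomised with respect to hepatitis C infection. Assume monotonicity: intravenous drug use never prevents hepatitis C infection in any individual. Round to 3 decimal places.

p₁ = P(outcome | exposed) = 1559/2290 = 0.68079
p₀ = P(outcome | unexposed) = 909/2943 = 0.30887
Under exogeneity and monotonicity, PN = (p₁ − p₀) / p₁.
PN = (0.68079 − 0.30887) / 0.68079 = 0.37192 / 0.68079 ≈ 0.5463

PN ≈ 0.546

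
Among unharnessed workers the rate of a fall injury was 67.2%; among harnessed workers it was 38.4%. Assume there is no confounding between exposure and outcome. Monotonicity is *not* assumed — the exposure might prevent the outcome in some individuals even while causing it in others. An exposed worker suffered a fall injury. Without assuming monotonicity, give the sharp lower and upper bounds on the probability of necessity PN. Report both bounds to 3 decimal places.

p₁ = 0.672, p₀ = 0.384.
Under exogeneity alone the bounds on PN are max{0,(p₁−p₀)/p₁} ≤ PN ≤ min{1,(1−p₀)/p₁}.
  lower = (p₁ − p₀)/p₁ = 0.288 / 0.672 ≈ 0.4286
  upper = min{1, (1 − p₀)/p₁} = 0.616 / 0.672 ≈ 0.9167

0.429 ≤ PN ≤ 0.917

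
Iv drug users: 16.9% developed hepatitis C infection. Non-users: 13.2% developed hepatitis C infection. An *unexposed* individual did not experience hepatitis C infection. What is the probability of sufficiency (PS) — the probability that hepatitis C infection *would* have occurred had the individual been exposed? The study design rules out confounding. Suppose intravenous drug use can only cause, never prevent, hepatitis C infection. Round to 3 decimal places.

p₁ = 0.169, p₀ = 0.132.
Under exogeneity and monotonicity, PS = (p₁ − p₀) / (1 − p₀).
PS = (0.169 − 0.132) / (1 − 0.132) = 0.037 / 0.868 ≈ 0.0426

PS ≈ 0.043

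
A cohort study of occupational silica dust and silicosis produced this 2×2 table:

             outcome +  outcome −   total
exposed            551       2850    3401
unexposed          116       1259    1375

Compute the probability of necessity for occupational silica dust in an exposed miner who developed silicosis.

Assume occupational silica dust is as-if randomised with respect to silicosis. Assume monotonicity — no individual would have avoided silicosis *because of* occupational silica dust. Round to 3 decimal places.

p₁ = P(outcome | exposed) = 551/3401 = 0.16201
p₀ = P(outcome | unexposed) = 116/1375 = 0.084364
Under exogeneity and monotonicity, PN = (p₁ − p₀) / p₁.
PN = (0.16201 − 0.084364) / 0.16201 = 0.077648 / 0.16201 ≈ 0.4793

PN ≈ 0.479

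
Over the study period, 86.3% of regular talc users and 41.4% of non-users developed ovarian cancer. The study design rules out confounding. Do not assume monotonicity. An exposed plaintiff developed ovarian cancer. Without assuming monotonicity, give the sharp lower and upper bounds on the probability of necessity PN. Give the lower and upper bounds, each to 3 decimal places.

0.520 ≤ PN ≤ 0.679

p₁ = 0.863, p₀ = 0.414.
Under exogeneity alone the bounds on PN are max{0,(p₁−p₀)/p₁} ≤ PN ≤ min{1,(1−p₀)/p₁}.
  lower = (p₁ − p₀)/p₁ = 0.449 / 0.863 ≈ 0.5203
  upper = min{1, (1 − p₀)/p₁} = 0.586 / 0.863 ≈ 0.6790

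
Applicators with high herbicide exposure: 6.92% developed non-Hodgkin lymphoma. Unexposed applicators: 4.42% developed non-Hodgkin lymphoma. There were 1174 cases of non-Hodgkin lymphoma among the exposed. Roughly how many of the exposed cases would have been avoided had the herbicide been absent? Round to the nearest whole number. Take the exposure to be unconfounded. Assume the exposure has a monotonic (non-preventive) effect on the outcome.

p₁ = 0.0692, p₀ = 0.0442.
PN = (p₁ − p₀)/p₁ = (0.0692 − 0.0442) / 0.0692 ≈ 0.36127.
Attributable cases ≈ PN × (exposed cases) = 0.36127 × 1174 ≈ 424.13.

about 424 cases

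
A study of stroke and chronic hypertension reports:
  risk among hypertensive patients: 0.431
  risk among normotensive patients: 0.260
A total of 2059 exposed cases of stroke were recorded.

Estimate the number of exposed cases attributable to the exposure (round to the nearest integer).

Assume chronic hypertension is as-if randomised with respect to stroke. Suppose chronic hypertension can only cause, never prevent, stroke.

Let p₁ = 0.431, p₀ = 0.26.
PN = (p₁ − p₀)/p₁ = (0.431 − 0.26) / 0.431 ≈ 0.39675.
Attributable cases ≈ PN × (exposed cases) = 0.39675 × 2059 ≈ 816.91.

about 817 cases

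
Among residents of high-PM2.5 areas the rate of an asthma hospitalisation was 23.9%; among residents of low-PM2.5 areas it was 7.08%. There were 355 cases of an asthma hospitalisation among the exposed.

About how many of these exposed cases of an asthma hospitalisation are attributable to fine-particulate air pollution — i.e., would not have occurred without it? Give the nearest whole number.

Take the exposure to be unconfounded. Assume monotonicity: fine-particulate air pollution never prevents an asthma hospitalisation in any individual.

p₁ = 0.239, p₀ = 0.0708.
PN = (p₁ − p₀)/p₁ = (0.239 − 0.0708) / 0.239 ≈ 0.70377.
Attributable cases ≈ PN × (exposed cases) = 0.70377 × 355 ≈ 249.84.

about 250 cases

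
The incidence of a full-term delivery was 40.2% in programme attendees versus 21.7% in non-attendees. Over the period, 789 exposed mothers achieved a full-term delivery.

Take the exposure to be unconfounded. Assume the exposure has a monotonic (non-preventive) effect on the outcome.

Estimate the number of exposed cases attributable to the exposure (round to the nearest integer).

about 363 cases

p₁ = 0.402, p₀ = 0.217.
PN = (p₁ − p₀)/p₁ = (0.402 − 0.217) / 0.402 ≈ 0.46020.
Attributable cases ≈ PN × (exposed cases) = 0.46020 × 789 ≈ 363.10.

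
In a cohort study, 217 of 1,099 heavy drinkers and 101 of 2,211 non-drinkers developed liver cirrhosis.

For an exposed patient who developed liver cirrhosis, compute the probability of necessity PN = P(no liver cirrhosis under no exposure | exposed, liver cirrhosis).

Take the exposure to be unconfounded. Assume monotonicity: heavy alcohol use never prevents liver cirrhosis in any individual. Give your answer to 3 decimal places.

p₁ = P(outcome | exposed) = 217/1099 = 0.19745
p₀ = P(outcome | unexposed) = 101/2211 = 0.045681
Under exogeneity and monotonicity, PN = (p₁ − p₀) / p₁.
PN = (0.19745 − 0.045681) / 0.19745 = 0.15177 / 0.19745 ≈ 0.7686

PN ≈ 0.769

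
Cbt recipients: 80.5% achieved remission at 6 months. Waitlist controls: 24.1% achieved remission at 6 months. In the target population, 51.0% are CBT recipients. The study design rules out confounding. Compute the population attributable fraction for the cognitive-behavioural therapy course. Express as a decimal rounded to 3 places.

PAF ≈ 0.544

p₁ = 0.805, p₀ = 0.241.
Overall risk P(Y=1) = π·p₁ + (1−π)·p₀ = 0.51×0.805 + 0.49×0.241 = 0.52864.
Under exogeneity, PAF = [P(Y=1) − p₀] / P(Y=1).
PAF = (0.52864 − 0.241) / 0.52864 ≈ 0.5441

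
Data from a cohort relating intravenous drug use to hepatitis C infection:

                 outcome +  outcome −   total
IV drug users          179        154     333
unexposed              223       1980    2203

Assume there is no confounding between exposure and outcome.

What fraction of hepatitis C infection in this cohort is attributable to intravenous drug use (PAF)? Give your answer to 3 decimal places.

p₁ = P(outcome | exposed) = 179/333 = 0.53754
p₀ = P(outcome | unexposed) = 223/2203 = 0.10123
Exposure prevalence π = 333/2536 = 0.13131; overall risk P(Y=1) = 0.15852.
Under exogeneity, PAF = [P(Y=1) − p₀]/P(Y=1).
PAF = (0.15852 − 0.10123) / 0.15852 ≈ 0.3614

PAF ≈ 0.361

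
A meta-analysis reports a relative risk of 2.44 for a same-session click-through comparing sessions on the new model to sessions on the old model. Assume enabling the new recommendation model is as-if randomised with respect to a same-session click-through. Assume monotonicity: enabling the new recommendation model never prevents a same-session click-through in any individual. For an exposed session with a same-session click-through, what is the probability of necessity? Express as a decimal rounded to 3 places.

PN ≈ 0.590

Under exogeneity and monotonicity, PN = (RR − 1) / RR = 1 − 1/RR.
PN = (2.44 − 1) / 2.44 = 1.44 / 2.44 ≈ 0.5902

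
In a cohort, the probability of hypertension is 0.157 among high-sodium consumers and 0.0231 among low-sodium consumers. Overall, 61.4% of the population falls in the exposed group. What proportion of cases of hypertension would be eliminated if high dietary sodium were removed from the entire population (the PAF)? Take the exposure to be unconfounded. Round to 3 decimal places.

PAF ≈ 0.781

Let p₁ = 0.157, p₀ = 0.0231.
Overall risk P(Y=1) = π·p₁ + (1−π)·p₀ = 0.614×0.157 + 0.386×0.0231 = 0.10531.
Under exogeneity, PAF = [P(Y=1) − p₀] / P(Y=1).
PAF = (0.10531 − 0.0231) / 0.10531 ≈ 0.7807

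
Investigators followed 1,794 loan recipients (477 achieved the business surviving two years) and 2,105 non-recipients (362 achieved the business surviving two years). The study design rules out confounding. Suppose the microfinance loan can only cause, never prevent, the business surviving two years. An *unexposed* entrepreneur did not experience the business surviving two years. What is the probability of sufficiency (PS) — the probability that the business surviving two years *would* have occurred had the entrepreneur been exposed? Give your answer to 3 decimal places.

p₁ = P(outcome | exposed) = 477/1794 = 0.26589
p₀ = P(outcome | unexposed) = 362/2105 = 0.17197
Under exogeneity and monotonicity, PS = (p₁ − p₀) / (1 − p₀).
PS = (0.26589 − 0.17197) / (1 − 0.17197) = 0.093915 / 0.82803 ≈ 0.1134

PS ≈ 0.113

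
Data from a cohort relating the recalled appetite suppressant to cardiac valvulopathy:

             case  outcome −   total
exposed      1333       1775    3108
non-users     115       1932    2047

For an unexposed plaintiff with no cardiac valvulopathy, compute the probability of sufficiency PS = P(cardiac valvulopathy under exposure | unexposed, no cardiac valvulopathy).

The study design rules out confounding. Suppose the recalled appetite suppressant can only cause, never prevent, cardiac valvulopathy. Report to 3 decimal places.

p₁ = P(outcome | exposed) = 1333/3108 = 0.42889
p₀ = P(outcome | unexposed) = 115/2047 = 0.05618
Under exogeneity and monotonicity, PS = (p₁ − p₀)/(1 − p₀).
PS = (0.42889 − 0.05618) / 0.94382 ≈ 0.3949

PS ≈ 0.395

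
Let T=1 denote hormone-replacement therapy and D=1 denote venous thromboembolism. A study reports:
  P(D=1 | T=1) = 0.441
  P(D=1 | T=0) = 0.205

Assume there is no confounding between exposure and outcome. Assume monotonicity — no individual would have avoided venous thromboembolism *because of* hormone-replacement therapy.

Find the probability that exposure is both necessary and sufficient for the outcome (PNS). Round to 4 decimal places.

PNS ≈ 0.2360

Let p₁ = 0.441, p₀ = 0.205.
Under exogeneity and monotonicity, PNS = p₁ − p₀.
PNS = 0.441 − 0.205 = 0.236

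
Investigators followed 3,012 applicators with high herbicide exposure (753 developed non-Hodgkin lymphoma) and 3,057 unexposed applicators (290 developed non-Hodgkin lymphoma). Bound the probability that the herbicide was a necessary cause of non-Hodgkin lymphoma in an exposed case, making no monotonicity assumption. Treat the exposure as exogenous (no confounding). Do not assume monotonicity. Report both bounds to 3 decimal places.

p₁ = P(outcome | exposed) = 753/3012 = 0.25
p₀ = P(outcome | unexposed) = 290/3057 = 0.094864
Under exogeneity alone the bounds on PN are max{0,(p₁−p₀)/p₁} ≤ PN ≤ min{1,(1−p₀)/p₁}.
  lower = (p₁ − p₀)/p₁ = 0.15514 / 0.25 ≈ 0.6205
  upper = min{1, (1 − p₀)/p₁} = 0.90514 / 0.25 ≈ 3.6205 → capped at 1

0.621 ≤ PN ≤ 1.000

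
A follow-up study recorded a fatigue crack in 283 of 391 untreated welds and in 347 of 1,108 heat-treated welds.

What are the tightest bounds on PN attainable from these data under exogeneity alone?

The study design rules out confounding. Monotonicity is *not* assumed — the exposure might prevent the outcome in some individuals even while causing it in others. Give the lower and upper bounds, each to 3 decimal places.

p₁ = P(outcome | exposed) = 283/391 = 0.72379
p₀ = P(outcome | unexposed) = 347/1108 = 0.31318
Under exogeneity alone the bounds on PN are max{0,(p₁−p₀)/p₁} ≤ PN ≤ min{1,(1−p₀)/p₁}.
  lower = (p₁ − p₀)/p₁ = 0.41061 / 0.72379 ≈ 0.5673
  upper = min{1, (1 − p₀)/p₁} = 0.68682 / 0.72379 ≈ 0.9489

0.567 ≤ PN ≤ 0.949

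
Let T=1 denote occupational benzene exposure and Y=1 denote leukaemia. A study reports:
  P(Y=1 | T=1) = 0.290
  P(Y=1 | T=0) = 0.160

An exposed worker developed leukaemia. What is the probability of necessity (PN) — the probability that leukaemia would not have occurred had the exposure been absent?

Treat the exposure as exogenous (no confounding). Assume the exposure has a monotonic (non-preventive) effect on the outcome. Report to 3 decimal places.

PN ≈ 0.448

Let p₁ = 0.29, p₀ = 0.16.
Under exogeneity and monotonicity, PN = (p₁ − p₀) / p₁.
PN = (0.29 − 0.16) / 0.29 = 0.13 / 0.29 ≈ 0.4483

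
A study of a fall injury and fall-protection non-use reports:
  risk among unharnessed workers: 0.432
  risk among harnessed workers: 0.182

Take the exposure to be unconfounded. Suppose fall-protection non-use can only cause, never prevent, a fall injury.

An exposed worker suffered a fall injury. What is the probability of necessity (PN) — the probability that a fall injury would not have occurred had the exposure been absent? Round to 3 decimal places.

PN ≈ 0.579

Let p₁ = 0.432, p₀ = 0.182.
Under exogeneity and monotonicity, PN = (p₁ − p₀) / p₁.
PN = (0.432 − 0.182) / 0.432 = 0.25 / 0.432 ≈ 0.5787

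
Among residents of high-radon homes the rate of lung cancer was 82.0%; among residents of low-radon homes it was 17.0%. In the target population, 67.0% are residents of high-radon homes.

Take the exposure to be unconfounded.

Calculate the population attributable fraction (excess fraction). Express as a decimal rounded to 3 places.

PAF ≈ 0.719

p₁ = 0.82, p₀ = 0.17.
Overall risk P(Y=1) = π·p₁ + (1−π)·p₀ = 0.67×0.82 + 0.33×0.17 = 0.6055.
Under exogeneity, PAF = [P(Y=1) − p₀] / P(Y=1).
PAF = (0.6055 − 0.17) / 0.6055 ≈ 0.7192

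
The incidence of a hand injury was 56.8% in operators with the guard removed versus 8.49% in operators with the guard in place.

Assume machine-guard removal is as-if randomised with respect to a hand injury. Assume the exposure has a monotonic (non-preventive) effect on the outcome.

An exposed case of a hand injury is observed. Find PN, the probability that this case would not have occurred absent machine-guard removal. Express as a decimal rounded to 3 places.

PN ≈ 0.851

p₁ = 0.568, p₀ = 0.0849.
Under exogeneity and monotonicity, PN = (p₁ − p₀) / p₁.
PN = (0.568 − 0.0849) / 0.568 = 0.4831 / 0.568 ≈ 0.8505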